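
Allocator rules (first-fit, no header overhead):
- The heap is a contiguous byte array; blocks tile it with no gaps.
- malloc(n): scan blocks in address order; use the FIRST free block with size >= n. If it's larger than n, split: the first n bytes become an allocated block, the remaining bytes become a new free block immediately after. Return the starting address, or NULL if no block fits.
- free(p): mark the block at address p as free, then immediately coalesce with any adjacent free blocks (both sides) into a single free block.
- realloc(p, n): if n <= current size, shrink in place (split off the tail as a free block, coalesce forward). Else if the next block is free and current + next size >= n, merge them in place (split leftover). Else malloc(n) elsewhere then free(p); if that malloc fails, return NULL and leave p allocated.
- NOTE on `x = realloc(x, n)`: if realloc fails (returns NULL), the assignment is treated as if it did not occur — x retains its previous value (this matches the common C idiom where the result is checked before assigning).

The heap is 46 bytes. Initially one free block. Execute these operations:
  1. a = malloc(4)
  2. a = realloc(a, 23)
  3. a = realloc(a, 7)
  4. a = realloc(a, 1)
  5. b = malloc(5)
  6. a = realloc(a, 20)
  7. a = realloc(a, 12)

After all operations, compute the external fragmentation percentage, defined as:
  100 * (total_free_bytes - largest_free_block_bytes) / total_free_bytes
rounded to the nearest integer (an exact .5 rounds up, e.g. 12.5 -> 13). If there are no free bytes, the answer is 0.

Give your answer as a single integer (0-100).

Answer: 3

Derivation:
Op 1: a = malloc(4) -> a = 0; heap: [0-3 ALLOC][4-45 FREE]
Op 2: a = realloc(a, 23) -> a = 0; heap: [0-22 ALLOC][23-45 FREE]
Op 3: a = realloc(a, 7) -> a = 0; heap: [0-6 ALLOC][7-45 FREE]
Op 4: a = realloc(a, 1) -> a = 0; heap: [0-0 ALLOC][1-45 FREE]
Op 5: b = malloc(5) -> b = 1; heap: [0-0 ALLOC][1-5 ALLOC][6-45 FREE]
Op 6: a = realloc(a, 20) -> a = 6; heap: [0-0 FREE][1-5 ALLOC][6-25 ALLOC][26-45 FREE]
Op 7: a = realloc(a, 12) -> a = 6; heap: [0-0 FREE][1-5 ALLOC][6-17 ALLOC][18-45 FREE]
Free blocks: [1 28] total_free=29 largest=28 -> 100*(29-28)/29 = 100/29 ≈ 3.448 -> rounds to 3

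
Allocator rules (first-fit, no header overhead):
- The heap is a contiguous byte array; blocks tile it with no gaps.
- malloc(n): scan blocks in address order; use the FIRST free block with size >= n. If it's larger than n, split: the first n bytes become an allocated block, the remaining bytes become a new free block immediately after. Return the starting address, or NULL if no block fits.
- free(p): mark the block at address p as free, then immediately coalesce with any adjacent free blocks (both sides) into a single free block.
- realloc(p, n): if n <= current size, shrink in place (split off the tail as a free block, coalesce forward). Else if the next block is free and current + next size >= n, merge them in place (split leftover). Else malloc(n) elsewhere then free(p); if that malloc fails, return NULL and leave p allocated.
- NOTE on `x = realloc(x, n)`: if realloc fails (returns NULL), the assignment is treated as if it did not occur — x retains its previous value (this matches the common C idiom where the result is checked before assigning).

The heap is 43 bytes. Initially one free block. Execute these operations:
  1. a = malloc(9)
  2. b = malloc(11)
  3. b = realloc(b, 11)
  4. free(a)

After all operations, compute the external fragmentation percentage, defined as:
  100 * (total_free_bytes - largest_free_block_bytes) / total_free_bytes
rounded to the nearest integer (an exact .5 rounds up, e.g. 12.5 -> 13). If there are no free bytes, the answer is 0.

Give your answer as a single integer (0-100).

Answer: 28

Derivation:
Op 1: a = malloc(9) -> a = 0; heap: [0-8 ALLOC][9-42 FREE]
Op 2: b = malloc(11) -> b = 9; heap: [0-8 ALLOC][9-19 ALLOC][20-42 FREE]
Op 3: b = realloc(b, 11) -> b = 9; heap: [0-8 ALLOC][9-19 ALLOC][20-42 FREE]
Op 4: free(a) -> (freed a); heap: [0-8 FREE][9-19 ALLOC][20-42 FREE]
Free blocks: [9 23] total_free=32 largest=23 -> 100*(32-23)/32 = 900/32 = 28.125 -> rounds to 28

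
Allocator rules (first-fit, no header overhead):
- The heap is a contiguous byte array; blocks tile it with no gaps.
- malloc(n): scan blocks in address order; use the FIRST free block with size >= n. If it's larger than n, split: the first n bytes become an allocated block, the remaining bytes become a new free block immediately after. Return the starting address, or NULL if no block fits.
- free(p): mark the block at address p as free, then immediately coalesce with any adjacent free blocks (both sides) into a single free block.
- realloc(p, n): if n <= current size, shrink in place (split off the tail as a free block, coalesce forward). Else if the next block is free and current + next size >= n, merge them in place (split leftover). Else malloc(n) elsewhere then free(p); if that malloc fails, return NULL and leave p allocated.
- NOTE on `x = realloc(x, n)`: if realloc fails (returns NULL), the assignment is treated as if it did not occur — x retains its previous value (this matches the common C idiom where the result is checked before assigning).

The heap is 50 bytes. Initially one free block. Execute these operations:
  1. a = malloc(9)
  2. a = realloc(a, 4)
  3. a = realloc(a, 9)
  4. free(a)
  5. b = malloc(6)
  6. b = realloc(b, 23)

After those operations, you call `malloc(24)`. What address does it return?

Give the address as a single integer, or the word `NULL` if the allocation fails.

Answer: 23

Derivation:
Op 1: a = malloc(9) -> a = 0; heap: [0-8 ALLOC][9-49 FREE]
Op 2: a = realloc(a, 4) -> a = 0; heap: [0-3 ALLOC][4-49 FREE]
Op 3: a = realloc(a, 9) -> a = 0; heap: [0-8 ALLOC][9-49 FREE]
Op 4: free(a) -> (freed a); heap: [0-49 FREE]
Op 5: b = malloc(6) -> b = 0; heap: [0-5 ALLOC][6-49 FREE]
Op 6: b = realloc(b, 23) -> b = 0; heap: [0-22 ALLOC][23-49 FREE]
malloc(24): first-fit scan over [0-22 ALLOC][23-49 FREE] -> 23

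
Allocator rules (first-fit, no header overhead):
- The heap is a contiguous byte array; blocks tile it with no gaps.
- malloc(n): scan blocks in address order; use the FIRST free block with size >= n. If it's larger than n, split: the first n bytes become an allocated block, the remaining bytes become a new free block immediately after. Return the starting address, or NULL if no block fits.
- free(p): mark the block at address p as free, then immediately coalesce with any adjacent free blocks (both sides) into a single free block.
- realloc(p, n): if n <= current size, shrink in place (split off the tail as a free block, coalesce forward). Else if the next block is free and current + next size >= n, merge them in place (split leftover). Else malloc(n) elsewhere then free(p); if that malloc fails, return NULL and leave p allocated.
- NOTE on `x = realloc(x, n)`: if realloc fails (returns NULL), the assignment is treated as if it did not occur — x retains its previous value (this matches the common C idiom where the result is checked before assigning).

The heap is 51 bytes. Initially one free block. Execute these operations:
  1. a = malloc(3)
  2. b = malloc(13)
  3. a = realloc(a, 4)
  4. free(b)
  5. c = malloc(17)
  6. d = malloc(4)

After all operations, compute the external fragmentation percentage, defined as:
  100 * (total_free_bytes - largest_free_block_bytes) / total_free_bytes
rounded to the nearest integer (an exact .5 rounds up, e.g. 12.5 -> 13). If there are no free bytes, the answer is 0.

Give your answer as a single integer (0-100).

Answer: 46

Derivation:
Op 1: a = malloc(3) -> a = 0; heap: [0-2 ALLOC][3-50 FREE]
Op 2: b = malloc(13) -> b = 3; heap: [0-2 ALLOC][3-15 ALLOC][16-50 FREE]
Op 3: a = realloc(a, 4) -> a = 16; heap: [0-2 FREE][3-15 ALLOC][16-19 ALLOC][20-50 FREE]
Op 4: free(b) -> (freed b); heap: [0-15 FREE][16-19 ALLOC][20-50 FREE]
Op 5: c = malloc(17) -> c = 20; heap: [0-15 FREE][16-19 ALLOC][20-36 ALLOC][37-50 FREE]
Op 6: d = malloc(4) -> d = 0; heap: [0-3 ALLOC][4-15 FREE][16-19 ALLOC][20-36 ALLOC][37-50 FREE]
Free blocks: [12 14] total_free=26 largest=14 -> 100*(26-14)/26 = 1200/26 ≈ 46.154 -> rounds to 46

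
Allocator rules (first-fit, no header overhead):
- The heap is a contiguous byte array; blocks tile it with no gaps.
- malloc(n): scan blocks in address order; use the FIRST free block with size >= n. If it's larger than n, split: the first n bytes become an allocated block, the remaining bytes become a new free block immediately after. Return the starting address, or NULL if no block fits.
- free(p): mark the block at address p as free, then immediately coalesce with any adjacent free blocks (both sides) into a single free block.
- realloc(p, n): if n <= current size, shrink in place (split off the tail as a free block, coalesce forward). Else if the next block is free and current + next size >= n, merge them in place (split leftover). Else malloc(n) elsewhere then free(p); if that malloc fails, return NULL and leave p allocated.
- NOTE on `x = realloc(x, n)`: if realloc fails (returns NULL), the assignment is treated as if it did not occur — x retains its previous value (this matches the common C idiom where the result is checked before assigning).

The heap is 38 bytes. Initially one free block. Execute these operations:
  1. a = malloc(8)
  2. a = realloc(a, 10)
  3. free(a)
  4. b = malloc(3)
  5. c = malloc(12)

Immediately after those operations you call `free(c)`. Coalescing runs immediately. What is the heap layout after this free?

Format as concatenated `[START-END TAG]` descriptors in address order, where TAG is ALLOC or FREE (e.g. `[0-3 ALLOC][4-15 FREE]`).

Answer: [0-2 ALLOC][3-37 FREE]

Derivation:
Op 1: a = malloc(8) -> a = 0; heap: [0-7 ALLOC][8-37 FREE]
Op 2: a = realloc(a, 10) -> a = 0; heap: [0-9 ALLOC][10-37 FREE]
Op 3: free(a) -> (freed a); heap: [0-37 FREE]
Op 4: b = malloc(3) -> b = 0; heap: [0-2 ALLOC][3-37 FREE]
Op 5: c = malloc(12) -> c = 3; heap: [0-2 ALLOC][3-14 ALLOC][15-37 FREE]
free(c): c = 3 -> block [3-14 ALLOC]; mark free, coalesce with adjacent free neighbors -> [0-2 ALLOC][3-37 FREE]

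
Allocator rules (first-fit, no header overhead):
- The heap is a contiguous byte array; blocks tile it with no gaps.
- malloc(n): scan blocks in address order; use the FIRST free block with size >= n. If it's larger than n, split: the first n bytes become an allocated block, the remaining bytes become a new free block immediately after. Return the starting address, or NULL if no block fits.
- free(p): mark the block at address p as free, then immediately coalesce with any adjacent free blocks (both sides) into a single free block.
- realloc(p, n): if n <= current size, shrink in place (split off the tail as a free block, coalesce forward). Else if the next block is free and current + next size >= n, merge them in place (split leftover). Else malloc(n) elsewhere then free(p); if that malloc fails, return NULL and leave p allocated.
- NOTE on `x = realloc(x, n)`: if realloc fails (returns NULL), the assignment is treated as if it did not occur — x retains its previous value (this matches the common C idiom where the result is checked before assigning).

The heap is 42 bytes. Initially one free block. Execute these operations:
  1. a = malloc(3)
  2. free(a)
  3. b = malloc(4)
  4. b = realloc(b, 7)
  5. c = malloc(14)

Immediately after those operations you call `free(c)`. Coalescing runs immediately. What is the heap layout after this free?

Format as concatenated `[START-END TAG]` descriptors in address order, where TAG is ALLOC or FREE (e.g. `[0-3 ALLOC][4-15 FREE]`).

Op 1: a = malloc(3) -> a = 0; heap: [0-2 ALLOC][3-41 FREE]
Op 2: free(a) -> (freed a); heap: [0-41 FREE]
Op 3: b = malloc(4) -> b = 0; heap: [0-3 ALLOC][4-41 FREE]
Op 4: b = realloc(b, 7) -> b = 0; heap: [0-6 ALLOC][7-41 FREE]
Op 5: c = malloc(14) -> c = 7; heap: [0-6 ALLOC][7-20 ALLOC][21-41 FREE]
free(c): c = 7 -> block [7-20 ALLOC]; mark free, coalesce with adjacent free neighbors -> [0-6 ALLOC][7-41 FREE]

Answer: [0-6 ALLOC][7-41 FREE]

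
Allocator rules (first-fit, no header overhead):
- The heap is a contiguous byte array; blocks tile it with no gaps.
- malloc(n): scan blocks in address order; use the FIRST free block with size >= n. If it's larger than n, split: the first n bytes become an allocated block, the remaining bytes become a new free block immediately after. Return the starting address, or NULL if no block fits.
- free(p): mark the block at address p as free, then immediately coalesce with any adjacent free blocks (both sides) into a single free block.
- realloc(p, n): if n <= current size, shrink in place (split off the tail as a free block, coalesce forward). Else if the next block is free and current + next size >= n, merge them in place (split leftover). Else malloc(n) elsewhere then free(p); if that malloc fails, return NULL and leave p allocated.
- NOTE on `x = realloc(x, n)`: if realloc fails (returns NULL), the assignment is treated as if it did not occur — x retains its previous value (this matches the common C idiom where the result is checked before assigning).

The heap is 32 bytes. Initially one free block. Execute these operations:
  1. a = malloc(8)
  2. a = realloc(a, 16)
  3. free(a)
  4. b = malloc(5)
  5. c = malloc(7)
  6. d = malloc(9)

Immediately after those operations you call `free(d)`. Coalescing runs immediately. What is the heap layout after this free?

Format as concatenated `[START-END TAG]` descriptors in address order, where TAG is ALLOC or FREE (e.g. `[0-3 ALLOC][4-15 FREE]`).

Answer: [0-4 ALLOC][5-11 ALLOC][12-31 FREE]

Derivation:
Op 1: a = malloc(8) -> a = 0; heap: [0-7 ALLOC][8-31 FREE]
Op 2: a = realloc(a, 16) -> a = 0; heap: [0-15 ALLOC][16-31 FREE]
Op 3: free(a) -> (freed a); heap: [0-31 FREE]
Op 4: b = malloc(5) -> b = 0; heap: [0-4 ALLOC][5-31 FREE]
Op 5: c = malloc(7) -> c = 5; heap: [0-4 ALLOC][5-11 ALLOC][12-31 FREE]
Op 6: d = malloc(9) -> d = 12; heap: [0-4 ALLOC][5-11 ALLOC][12-20 ALLOC][21-31 FREE]
free(d): d = 12 -> block [12-20 ALLOC]; mark free, coalesce with adjacent free neighbors -> [0-4 ALLOC][5-11 ALLOC][12-31 FREE]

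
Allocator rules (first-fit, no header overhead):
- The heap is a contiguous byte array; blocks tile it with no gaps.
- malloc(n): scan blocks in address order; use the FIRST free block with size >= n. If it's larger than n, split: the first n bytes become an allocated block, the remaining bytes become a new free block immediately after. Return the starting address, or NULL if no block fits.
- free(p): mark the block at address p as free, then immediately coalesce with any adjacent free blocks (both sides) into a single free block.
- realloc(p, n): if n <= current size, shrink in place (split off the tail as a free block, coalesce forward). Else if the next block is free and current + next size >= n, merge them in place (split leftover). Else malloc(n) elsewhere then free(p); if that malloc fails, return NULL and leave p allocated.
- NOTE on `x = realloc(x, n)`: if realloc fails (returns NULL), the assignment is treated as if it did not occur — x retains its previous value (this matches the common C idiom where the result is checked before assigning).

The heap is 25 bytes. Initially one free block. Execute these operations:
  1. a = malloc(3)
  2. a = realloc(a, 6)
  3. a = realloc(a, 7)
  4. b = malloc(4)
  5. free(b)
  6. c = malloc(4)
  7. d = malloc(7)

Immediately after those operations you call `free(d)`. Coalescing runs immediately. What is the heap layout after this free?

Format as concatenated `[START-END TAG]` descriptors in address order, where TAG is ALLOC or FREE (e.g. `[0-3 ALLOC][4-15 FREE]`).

Answer: [0-6 ALLOC][7-10 ALLOC][11-24 FREE]

Derivation:
Op 1: a = malloc(3) -> a = 0; heap: [0-2 ALLOC][3-24 FREE]
Op 2: a = realloc(a, 6) -> a = 0; heap: [0-5 ALLOC][6-24 FREE]
Op 3: a = realloc(a, 7) -> a = 0; heap: [0-6 ALLOC][7-24 FREE]
Op 4: b = malloc(4) -> b = 7; heap: [0-6 ALLOC][7-10 ALLOC][11-24 FREE]
Op 5: free(b) -> (freed b); heap: [0-6 ALLOC][7-24 FREE]
Op 6: c = malloc(4) -> c = 7; heap: [0-6 ALLOC][7-10 ALLOC][11-24 FREE]
Op 7: d = malloc(7) -> d = 11; heap: [0-6 ALLOC][7-10 ALLOC][11-17 ALLOC][18-24 FREE]
free(d): d = 11 -> block [11-17 ALLOC]; mark free, coalesce with adjacent free neighbors -> [0-6 ALLOC][7-10 ALLOC][11-24 FREE]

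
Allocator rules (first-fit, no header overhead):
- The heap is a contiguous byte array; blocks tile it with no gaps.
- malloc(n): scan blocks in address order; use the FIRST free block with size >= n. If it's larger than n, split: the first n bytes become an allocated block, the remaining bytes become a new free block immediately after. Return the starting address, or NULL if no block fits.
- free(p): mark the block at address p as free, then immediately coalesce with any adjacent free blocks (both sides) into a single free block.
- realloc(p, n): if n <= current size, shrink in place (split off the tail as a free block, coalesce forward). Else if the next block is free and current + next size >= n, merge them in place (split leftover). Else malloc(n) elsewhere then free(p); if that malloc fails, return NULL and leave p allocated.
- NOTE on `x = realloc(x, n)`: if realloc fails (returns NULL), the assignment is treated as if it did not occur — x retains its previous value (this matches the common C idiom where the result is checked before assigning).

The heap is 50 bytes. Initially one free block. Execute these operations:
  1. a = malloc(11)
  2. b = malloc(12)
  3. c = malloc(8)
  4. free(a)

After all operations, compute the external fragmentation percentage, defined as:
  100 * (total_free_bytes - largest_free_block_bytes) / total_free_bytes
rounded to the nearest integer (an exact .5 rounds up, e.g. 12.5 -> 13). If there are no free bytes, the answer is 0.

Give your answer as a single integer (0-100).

Op 1: a = malloc(11) -> a = 0; heap: [0-10 ALLOC][11-49 FREE]
Op 2: b = malloc(12) -> b = 11; heap: [0-10 ALLOC][11-22 ALLOC][23-49 FREE]
Op 3: c = malloc(8) -> c = 23; heap: [0-10 ALLOC][11-22 ALLOC][23-30 ALLOC][31-49 FREE]
Op 4: free(a) -> (freed a); heap: [0-10 FREE][11-22 ALLOC][23-30 ALLOC][31-49 FREE]
Free blocks: [11 19] total_free=30 largest=19 -> 100*(30-19)/30 = 1100/30 ≈ 36.667 -> rounds to 37

Answer: 37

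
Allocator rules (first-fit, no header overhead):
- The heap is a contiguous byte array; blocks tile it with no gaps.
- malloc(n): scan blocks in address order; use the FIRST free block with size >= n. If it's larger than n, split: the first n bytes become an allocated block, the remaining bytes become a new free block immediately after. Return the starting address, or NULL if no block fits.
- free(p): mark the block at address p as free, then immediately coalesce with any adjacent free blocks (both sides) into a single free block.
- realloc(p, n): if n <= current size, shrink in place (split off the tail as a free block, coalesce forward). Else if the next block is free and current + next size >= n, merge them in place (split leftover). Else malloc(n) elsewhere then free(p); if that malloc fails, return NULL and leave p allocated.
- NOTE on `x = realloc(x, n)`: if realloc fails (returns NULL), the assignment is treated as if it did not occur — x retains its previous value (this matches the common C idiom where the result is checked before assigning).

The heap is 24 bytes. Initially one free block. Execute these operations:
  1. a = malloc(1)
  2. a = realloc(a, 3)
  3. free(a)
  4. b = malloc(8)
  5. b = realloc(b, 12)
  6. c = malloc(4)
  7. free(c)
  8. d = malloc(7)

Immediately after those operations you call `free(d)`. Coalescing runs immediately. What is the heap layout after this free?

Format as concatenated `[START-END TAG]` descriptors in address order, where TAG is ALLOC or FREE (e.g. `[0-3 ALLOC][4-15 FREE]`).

Op 1: a = malloc(1) -> a = 0; heap: [0-0 ALLOC][1-23 FREE]
Op 2: a = realloc(a, 3) -> a = 0; heap: [0-2 ALLOC][3-23 FREE]
Op 3: free(a) -> (freed a); heap: [0-23 FREE]
Op 4: b = malloc(8) -> b = 0; heap: [0-7 ALLOC][8-23 FREE]
Op 5: b = realloc(b, 12) -> b = 0; heap: [0-11 ALLOC][12-23 FREE]
Op 6: c = malloc(4) -> c = 12; heap: [0-11 ALLOC][12-15 ALLOC][16-23 FREE]
Op 7: free(c) -> (freed c); heap: [0-11 ALLOC][12-23 FREE]
Op 8: d = malloc(7) -> d = 12; heap: [0-11 ALLOC][12-18 ALLOC][19-23 FREE]
free(d): d = 12 -> block [12-18 ALLOC]; mark free, coalesce with adjacent free neighbors -> [0-11 ALLOC][12-23 FREE]

Answer: [0-11 ALLOC][12-23 FREE]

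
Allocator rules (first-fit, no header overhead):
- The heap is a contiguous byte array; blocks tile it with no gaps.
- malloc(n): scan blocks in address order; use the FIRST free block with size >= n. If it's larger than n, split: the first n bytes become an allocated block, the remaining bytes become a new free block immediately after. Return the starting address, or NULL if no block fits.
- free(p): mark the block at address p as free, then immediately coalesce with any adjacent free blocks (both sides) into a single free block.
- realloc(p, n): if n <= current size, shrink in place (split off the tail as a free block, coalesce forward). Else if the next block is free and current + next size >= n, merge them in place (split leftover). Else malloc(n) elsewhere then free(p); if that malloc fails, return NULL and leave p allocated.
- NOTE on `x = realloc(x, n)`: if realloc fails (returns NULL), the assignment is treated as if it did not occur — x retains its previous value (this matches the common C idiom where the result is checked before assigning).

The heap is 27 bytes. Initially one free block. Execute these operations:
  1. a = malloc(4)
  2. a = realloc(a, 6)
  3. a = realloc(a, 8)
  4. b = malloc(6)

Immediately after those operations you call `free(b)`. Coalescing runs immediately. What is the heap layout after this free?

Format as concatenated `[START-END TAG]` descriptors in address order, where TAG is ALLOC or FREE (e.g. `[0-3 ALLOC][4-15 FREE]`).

Op 1: a = malloc(4) -> a = 0; heap: [0-3 ALLOC][4-26 FREE]
Op 2: a = realloc(a, 6) -> a = 0; heap: [0-5 ALLOC][6-26 FREE]
Op 3: a = realloc(a, 8) -> a = 0; heap: [0-7 ALLOC][8-26 FREE]
Op 4: b = malloc(6) -> b = 8; heap: [0-7 ALLOC][8-13 ALLOC][14-26 FREE]
free(b): b = 8 -> block [8-13 ALLOC]; mark free, coalesce with adjacent free neighbors -> [0-7 ALLOC][8-26 FREE]

Answer: [0-7 ALLOC][8-26 FREE]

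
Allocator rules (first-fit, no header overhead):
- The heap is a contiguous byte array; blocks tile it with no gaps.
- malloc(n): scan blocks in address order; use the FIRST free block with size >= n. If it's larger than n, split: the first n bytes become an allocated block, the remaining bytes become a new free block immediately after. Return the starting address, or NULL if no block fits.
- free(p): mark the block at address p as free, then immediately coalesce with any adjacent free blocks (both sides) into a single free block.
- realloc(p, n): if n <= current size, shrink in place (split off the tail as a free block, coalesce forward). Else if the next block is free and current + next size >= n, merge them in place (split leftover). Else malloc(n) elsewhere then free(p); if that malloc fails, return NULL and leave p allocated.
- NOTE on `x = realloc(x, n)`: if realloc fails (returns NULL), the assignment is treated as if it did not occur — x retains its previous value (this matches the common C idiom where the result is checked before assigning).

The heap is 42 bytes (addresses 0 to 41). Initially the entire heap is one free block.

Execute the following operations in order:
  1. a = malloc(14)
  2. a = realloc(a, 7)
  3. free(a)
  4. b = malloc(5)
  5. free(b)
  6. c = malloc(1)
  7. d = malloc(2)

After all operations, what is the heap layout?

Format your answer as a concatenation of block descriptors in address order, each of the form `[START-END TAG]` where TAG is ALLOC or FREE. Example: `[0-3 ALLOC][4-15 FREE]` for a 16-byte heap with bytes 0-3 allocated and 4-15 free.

Answer: [0-0 ALLOC][1-2 ALLOC][3-41 FREE]

Derivation:
Op 1: a = malloc(14) -> a = 0; heap: [0-13 ALLOC][14-41 FREE]
Op 2: a = realloc(a, 7) -> a = 0; heap: [0-6 ALLOC][7-41 FREE]
Op 3: free(a) -> (freed a); heap: [0-41 FREE]
Op 4: b = malloc(5) -> b = 0; heap: [0-4 ALLOC][5-41 FREE]
Op 5: free(b) -> (freed b); heap: [0-41 FREE]
Op 6: c = malloc(1) -> c = 0; heap: [0-0 ALLOC][1-41 FREE]
Op 7: d = malloc(2) -> d = 1; heap: [0-0 ALLOC][1-2 ALLOC][3-41 FREE]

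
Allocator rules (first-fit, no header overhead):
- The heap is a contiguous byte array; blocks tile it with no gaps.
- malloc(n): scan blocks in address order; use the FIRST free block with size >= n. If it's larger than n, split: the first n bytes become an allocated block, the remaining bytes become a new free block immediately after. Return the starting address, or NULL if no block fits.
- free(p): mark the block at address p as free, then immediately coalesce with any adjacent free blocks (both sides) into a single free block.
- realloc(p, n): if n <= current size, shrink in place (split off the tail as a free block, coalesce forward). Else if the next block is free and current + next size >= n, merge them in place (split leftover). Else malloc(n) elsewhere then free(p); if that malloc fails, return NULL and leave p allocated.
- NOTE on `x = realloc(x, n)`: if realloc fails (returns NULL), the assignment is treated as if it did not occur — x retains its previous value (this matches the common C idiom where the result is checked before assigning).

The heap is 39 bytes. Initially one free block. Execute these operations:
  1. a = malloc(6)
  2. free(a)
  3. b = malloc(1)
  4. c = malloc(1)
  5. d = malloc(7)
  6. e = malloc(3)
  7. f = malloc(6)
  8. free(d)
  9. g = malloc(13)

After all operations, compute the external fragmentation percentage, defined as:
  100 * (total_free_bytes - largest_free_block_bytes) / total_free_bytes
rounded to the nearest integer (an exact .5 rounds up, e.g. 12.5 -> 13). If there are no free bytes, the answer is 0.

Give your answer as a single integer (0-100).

Answer: 47

Derivation:
Op 1: a = malloc(6) -> a = 0; heap: [0-5 ALLOC][6-38 FREE]
Op 2: free(a) -> (freed a); heap: [0-38 FREE]
Op 3: b = malloc(1) -> b = 0; heap: [0-0 ALLOC][1-38 FREE]
Op 4: c = malloc(1) -> c = 1; heap: [0-0 ALLOC][1-1 ALLOC][2-38 FREE]
Op 5: d = malloc(7) -> d = 2; heap: [0-0 ALLOC][1-1 ALLOC][2-8 ALLOC][9-38 FREE]
Op 6: e = malloc(3) -> e = 9; heap: [0-0 ALLOC][1-1 ALLOC][2-8 ALLOC][9-11 ALLOC][12-38 FREE]
Op 7: f = malloc(6) -> f = 12; heap: [0-0 ALLOC][1-1 ALLOC][2-8 ALLOC][9-11 ALLOC][12-17 ALLOC][18-38 FREE]
Op 8: free(d) -> (freed d); heap: [0-0 ALLOC][1-1 ALLOC][2-8 FREE][9-11 ALLOC][12-17 ALLOC][18-38 FREE]
Op 9: g = malloc(13) -> g = 18; heap: [0-0 ALLOC][1-1 ALLOC][2-8 FREE][9-11 ALLOC][12-17 ALLOC][18-30 ALLOC][31-38 FREE]
Free blocks: [7 8] total_free=15 largest=8 -> 100*(15-8)/15 = 700/15 ≈ 46.667 -> rounds to 47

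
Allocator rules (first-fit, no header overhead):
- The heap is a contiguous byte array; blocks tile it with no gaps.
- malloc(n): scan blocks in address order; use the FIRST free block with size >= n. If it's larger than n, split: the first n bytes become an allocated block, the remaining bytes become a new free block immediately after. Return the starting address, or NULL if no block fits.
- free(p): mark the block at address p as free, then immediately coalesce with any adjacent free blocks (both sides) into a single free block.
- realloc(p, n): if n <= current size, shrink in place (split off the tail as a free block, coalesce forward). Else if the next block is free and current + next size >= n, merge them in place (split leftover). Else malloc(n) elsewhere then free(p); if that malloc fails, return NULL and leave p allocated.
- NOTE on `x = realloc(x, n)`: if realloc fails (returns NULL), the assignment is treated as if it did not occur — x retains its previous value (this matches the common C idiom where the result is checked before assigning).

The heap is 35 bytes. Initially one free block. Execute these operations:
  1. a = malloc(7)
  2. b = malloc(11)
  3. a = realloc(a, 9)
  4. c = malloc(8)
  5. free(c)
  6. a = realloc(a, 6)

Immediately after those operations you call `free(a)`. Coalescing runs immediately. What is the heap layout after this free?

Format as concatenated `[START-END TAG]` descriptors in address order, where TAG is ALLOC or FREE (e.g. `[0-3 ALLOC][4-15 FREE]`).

Answer: [0-6 FREE][7-17 ALLOC][18-34 FREE]

Derivation:
Op 1: a = malloc(7) -> a = 0; heap: [0-6 ALLOC][7-34 FREE]
Op 2: b = malloc(11) -> b = 7; heap: [0-6 ALLOC][7-17 ALLOC][18-34 FREE]
Op 3: a = realloc(a, 9) -> a = 18; heap: [0-6 FREE][7-17 ALLOC][18-26 ALLOC][27-34 FREE]
Op 4: c = malloc(8) -> c = 27; heap: [0-6 FREE][7-17 ALLOC][18-26 ALLOC][27-34 ALLOC]
Op 5: free(c) -> (freed c); heap: [0-6 FREE][7-17 ALLOC][18-26 ALLOC][27-34 FREE]
Op 6: a = realloc(a, 6) -> a = 18; heap: [0-6 FREE][7-17 ALLOC][18-23 ALLOC][24-34 FREE]
free(a): a = 18 -> block [18-23 ALLOC]; mark free, coalesce with adjacent free neighbors -> [0-6 FREE][7-17 ALLOC][18-34 FREE]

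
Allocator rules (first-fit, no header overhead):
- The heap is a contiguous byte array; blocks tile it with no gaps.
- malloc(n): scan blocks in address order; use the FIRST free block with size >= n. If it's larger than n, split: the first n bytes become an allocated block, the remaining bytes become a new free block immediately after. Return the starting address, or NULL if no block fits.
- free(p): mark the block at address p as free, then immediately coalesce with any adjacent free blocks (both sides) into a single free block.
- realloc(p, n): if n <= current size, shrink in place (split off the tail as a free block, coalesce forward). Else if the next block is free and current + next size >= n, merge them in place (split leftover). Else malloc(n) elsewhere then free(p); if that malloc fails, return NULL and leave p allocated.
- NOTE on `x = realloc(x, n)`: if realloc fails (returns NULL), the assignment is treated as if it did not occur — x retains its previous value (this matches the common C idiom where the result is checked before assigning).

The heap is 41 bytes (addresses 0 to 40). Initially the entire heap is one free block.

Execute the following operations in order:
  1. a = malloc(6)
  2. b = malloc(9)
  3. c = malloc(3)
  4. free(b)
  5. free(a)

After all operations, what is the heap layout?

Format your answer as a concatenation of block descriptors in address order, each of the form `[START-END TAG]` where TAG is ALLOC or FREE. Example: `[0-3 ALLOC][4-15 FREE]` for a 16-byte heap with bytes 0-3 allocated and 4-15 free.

Answer: [0-14 FREE][15-17 ALLOC][18-40 FREE]

Derivation:
Op 1: a = malloc(6) -> a = 0; heap: [0-5 ALLOC][6-40 FREE]
Op 2: b = malloc(9) -> b = 6; heap: [0-5 ALLOC][6-14 ALLOC][15-40 FREE]
Op 3: c = malloc(3) -> c = 15; heap: [0-5 ALLOC][6-14 ALLOC][15-17 ALLOC][18-40 FREE]
Op 4: free(b) -> (freed b); heap: [0-5 ALLOC][6-14 FREE][15-17 ALLOC][18-40 FREE]
Op 5: free(a) -> (freed a); heap: [0-14 FREE][15-17 ALLOC][18-40 FREE]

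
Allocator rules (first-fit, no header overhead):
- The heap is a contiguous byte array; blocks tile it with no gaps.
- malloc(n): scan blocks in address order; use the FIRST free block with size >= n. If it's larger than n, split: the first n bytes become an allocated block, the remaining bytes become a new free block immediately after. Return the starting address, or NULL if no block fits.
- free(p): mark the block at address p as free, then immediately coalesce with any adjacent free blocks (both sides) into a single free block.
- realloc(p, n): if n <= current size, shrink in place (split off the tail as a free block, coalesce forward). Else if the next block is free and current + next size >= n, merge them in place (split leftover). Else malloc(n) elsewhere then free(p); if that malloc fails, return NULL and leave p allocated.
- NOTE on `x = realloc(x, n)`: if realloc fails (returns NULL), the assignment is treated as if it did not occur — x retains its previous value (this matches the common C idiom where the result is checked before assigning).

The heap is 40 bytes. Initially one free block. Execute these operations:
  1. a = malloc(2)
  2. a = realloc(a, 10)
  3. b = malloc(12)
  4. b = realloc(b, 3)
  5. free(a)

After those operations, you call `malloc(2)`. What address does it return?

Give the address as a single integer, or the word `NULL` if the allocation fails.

Op 1: a = malloc(2) -> a = 0; heap: [0-1 ALLOC][2-39 FREE]
Op 2: a = realloc(a, 10) -> a = 0; heap: [0-9 ALLOC][10-39 FREE]
Op 3: b = malloc(12) -> b = 10; heap: [0-9 ALLOC][10-21 ALLOC][22-39 FREE]
Op 4: b = realloc(b, 3) -> b = 10; heap: [0-9 ALLOC][10-12 ALLOC][13-39 FREE]
Op 5: free(a) -> (freed a); heap: [0-9 FREE][10-12 ALLOC][13-39 FREE]
malloc(2): first-fit scan over [0-9 FREE][10-12 ALLOC][13-39 FREE] -> 0

Answer: 0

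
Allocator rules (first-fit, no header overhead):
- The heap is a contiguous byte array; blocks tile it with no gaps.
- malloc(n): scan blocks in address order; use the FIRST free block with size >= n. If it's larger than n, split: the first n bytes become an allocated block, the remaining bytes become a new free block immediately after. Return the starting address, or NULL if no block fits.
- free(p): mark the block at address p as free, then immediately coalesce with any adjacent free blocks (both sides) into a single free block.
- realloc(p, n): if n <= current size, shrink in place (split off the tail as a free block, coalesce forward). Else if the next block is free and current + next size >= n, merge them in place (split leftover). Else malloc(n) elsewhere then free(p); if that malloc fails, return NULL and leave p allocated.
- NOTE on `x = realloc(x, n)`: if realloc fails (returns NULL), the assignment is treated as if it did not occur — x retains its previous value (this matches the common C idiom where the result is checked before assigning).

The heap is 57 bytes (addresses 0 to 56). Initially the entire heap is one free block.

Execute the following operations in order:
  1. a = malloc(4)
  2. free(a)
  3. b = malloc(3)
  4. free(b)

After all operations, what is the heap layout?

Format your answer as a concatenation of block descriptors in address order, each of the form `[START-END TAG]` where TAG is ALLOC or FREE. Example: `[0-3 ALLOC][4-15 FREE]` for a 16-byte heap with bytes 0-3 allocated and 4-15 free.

Answer: [0-56 FREE]

Derivation:
Op 1: a = malloc(4) -> a = 0; heap: [0-3 ALLOC][4-56 FREE]
Op 2: free(a) -> (freed a); heap: [0-56 FREE]
Op 3: b = malloc(3) -> b = 0; heap: [0-2 ALLOC][3-56 FREE]
Op 4: free(b) -> (freed b); heap: [0-56 FREE]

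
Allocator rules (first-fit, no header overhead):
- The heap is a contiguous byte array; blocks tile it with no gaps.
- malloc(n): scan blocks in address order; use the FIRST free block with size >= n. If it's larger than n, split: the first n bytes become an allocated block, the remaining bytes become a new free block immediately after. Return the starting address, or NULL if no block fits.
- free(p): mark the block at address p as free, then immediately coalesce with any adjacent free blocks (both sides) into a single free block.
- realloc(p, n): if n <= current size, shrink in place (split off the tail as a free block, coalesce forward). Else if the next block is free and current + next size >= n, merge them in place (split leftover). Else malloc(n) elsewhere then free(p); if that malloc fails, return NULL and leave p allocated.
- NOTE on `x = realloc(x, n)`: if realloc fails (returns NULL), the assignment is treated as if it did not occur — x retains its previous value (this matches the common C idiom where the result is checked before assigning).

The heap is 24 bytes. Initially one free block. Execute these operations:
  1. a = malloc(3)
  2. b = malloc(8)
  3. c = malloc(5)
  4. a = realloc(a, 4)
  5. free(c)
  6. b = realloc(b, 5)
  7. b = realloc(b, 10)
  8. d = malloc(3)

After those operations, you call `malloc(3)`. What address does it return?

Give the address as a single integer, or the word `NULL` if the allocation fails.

Op 1: a = malloc(3) -> a = 0; heap: [0-2 ALLOC][3-23 FREE]
Op 2: b = malloc(8) -> b = 3; heap: [0-2 ALLOC][3-10 ALLOC][11-23 FREE]
Op 3: c = malloc(5) -> c = 11; heap: [0-2 ALLOC][3-10 ALLOC][11-15 ALLOC][16-23 FREE]
Op 4: a = realloc(a, 4) -> a = 16; heap: [0-2 FREE][3-10 ALLOC][11-15 ALLOC][16-19 ALLOC][20-23 FREE]
Op 5: free(c) -> (freed c); heap: [0-2 FREE][3-10 ALLOC][11-15 FREE][16-19 ALLOC][20-23 FREE]
Op 6: b = realloc(b, 5) -> b = 3; heap: [0-2 FREE][3-7 ALLOC][8-15 FREE][16-19 ALLOC][20-23 FREE]
Op 7: b = realloc(b, 10) -> b = 3; heap: [0-2 FREE][3-12 ALLOC][13-15 FREE][16-19 ALLOC][20-23 FREE]
Op 8: d = malloc(3) -> d = 0; heap: [0-2 ALLOC][3-12 ALLOC][13-15 FREE][16-19 ALLOC][20-23 FREE]
malloc(3): first-fit scan over [0-2 ALLOC][3-12 ALLOC][13-15 FREE][16-19 ALLOC][20-23 FREE] -> 13

Answer: 13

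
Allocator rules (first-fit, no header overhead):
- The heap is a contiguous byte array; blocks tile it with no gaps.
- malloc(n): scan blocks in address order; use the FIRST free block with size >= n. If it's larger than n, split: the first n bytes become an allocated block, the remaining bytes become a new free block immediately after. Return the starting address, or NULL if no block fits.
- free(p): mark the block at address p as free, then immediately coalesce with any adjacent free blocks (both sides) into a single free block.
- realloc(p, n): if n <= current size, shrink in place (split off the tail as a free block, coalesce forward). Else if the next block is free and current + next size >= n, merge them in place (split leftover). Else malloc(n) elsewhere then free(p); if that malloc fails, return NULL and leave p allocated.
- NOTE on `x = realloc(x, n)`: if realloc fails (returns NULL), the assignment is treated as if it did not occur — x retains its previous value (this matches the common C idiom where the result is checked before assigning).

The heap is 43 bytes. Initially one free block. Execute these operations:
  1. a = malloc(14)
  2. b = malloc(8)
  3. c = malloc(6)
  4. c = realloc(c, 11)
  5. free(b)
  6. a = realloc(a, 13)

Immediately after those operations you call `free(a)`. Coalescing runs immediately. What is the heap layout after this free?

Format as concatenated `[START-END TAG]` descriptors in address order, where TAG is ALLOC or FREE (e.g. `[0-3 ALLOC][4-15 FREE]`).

Answer: [0-21 FREE][22-32 ALLOC][33-42 FREE]

Derivation:
Op 1: a = malloc(14) -> a = 0; heap: [0-13 ALLOC][14-42 FREE]
Op 2: b = malloc(8) -> b = 14; heap: [0-13 ALLOC][14-21 ALLOC][22-42 FREE]
Op 3: c = malloc(6) -> c = 22; heap: [0-13 ALLOC][14-21 ALLOC][22-27 ALLOC][28-42 FREE]
Op 4: c = realloc(c, 11) -> c = 22; heap: [0-13 ALLOC][14-21 ALLOC][22-32 ALLOC][33-42 FREE]
Op 5: free(b) -> (freed b); heap: [0-13 ALLOC][14-21 FREE][22-32 ALLOC][33-42 FREE]
Op 6: a = realloc(a, 13) -> a = 0; heap: [0-12 ALLOC][13-21 FREE][22-32 ALLOC][33-42 FREE]
free(a): a = 0 -> block [0-12 ALLOC]; mark free, coalesce with adjacent free neighbors -> [0-21 FREE][22-32 ALLOC][33-42 FREE]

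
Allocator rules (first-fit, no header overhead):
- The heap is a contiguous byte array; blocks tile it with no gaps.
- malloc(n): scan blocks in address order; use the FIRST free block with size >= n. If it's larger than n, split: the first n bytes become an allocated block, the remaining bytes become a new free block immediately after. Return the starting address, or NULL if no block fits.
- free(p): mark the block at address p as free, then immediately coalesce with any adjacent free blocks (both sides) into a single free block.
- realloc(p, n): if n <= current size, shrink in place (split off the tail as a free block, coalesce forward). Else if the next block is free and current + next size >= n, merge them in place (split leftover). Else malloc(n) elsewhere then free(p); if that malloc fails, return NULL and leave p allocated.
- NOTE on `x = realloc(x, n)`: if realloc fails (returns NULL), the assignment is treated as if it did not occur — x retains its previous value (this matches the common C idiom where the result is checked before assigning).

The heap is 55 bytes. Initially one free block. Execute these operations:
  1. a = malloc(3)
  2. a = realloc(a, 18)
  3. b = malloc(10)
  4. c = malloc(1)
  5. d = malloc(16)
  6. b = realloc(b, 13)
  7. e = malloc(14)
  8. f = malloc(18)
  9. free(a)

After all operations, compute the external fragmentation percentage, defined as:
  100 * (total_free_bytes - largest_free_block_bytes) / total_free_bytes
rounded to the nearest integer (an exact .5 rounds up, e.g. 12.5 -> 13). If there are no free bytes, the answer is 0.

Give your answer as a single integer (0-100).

Answer: 36

Derivation:
Op 1: a = malloc(3) -> a = 0; heap: [0-2 ALLOC][3-54 FREE]
Op 2: a = realloc(a, 18) -> a = 0; heap: [0-17 ALLOC][18-54 FREE]
Op 3: b = malloc(10) -> b = 18; heap: [0-17 ALLOC][18-27 ALLOC][28-54 FREE]
Op 4: c = malloc(1) -> c = 28; heap: [0-17 ALLOC][18-27 ALLOC][28-28 ALLOC][29-54 FREE]
Op 5: d = malloc(16) -> d = 29; heap: [0-17 ALLOC][18-27 ALLOC][28-28 ALLOC][29-44 ALLOC][45-54 FREE]
Op 6: b = realloc(b, 13) -> NULL (b unchanged); heap: [0-17 ALLOC][18-27 ALLOC][28-28 ALLOC][29-44 ALLOC][45-54 FREE]
Op 7: e = malloc(14) -> e = NULL; heap: [0-17 ALLOC][18-27 ALLOC][28-28 ALLOC][29-44 ALLOC][45-54 FREE]
Op 8: f = malloc(18) -> f = NULL; heap: [0-17 ALLOC][18-27 ALLOC][28-28 ALLOC][29-44 ALLOC][45-54 FREE]
Op 9: free(a) -> (freed a); heap: [0-17 FREE][18-27 ALLOC][28-28 ALLOC][29-44 ALLOC][45-54 FREE]
Free blocks: [18 10] total_free=28 largest=18 -> 100*(28-18)/28 = 1000/28 ≈ 35.714 -> rounds to 36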